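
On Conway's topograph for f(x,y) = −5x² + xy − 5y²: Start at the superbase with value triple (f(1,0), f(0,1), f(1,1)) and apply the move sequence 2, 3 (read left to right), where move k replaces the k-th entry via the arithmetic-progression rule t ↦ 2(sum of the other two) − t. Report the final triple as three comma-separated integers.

start (-5,-5,-9) = (f(1,0),f(0,1),f(1,1))
replace slot 2: 2·((-5)+(-9)) − (-5) = -23 → (-5,-23,-9)
replace slot 3: 2·((-5)+(-23)) − (-9) = -47 → (-5,-23,-47)

-5,-23,-47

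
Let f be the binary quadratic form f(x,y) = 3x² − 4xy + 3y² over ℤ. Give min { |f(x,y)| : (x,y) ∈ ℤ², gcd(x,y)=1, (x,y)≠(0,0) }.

translate: b→2 (≡-4 mod 6), so (3,-4,3)→(3,2,2)
flip: (3,2,2)→(2,-2,3)
translate: b→2 (≡-2 mod 4), so (2,-2,3)→(2,2,3)
reduced (well bottom): (2,2,3) with a≤c, −a<b≤a
well minimum = a = 2

2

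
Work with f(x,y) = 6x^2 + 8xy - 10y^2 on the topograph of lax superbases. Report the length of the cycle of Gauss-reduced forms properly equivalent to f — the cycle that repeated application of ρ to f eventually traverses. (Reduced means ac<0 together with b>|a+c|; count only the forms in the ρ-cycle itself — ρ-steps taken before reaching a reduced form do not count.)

D = 304, ⌊√D⌋ = 17
river: ρ → (-10,12,4)
river: ρ → (4,12,-10)
river: ρ → (-10,8,6)
river: ρ → (6,16,-2)
river: ρ → (-2,16,6)
river: ρ → (6,8,-10)
ρ-cycle length = 6 (tail of 0 descent steps not counted)

6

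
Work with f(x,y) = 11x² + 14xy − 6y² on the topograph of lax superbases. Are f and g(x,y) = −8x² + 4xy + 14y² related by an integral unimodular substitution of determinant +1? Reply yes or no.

D₁ = 460, D₂ = 464
discriminants differ ⇒ not SL₂(ℤ)-equivalent

no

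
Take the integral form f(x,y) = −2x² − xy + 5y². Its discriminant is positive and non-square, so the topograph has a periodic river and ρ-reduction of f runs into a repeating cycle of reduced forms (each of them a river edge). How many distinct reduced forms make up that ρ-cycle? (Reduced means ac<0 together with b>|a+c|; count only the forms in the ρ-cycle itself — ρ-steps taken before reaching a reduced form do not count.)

D = 41, ⌊√D⌋ = 6
descent: ρ → (5,1,-2)
descent: ρ → (-2,3,4)  [lands on river]
river: ρ → (4,5,-1)
river: ρ → (-1,5,4)
river: ρ → (4,3,-2)
river: ρ → (-2,5,2)
river: ρ → (2,3,-4)
river: ρ → (-4,5,1)
river: ρ → (1,5,-4)
river: ρ → (-4,3,2)
river: ρ → (2,5,-2)
ρ-cycle length = 10 (tail of 2 descent steps not counted)

10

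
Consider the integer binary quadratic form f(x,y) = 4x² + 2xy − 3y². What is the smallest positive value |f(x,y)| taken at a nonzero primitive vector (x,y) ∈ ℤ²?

river: ρ → (-3,4,3)
river: ρ → (3,2,-4)
river: ρ → (-4,6,1)
river: ρ → (1,6,-4)
river: ρ → (-4,2,3)
river: ρ → (3,4,-3)
river: ρ → (-3,2,4)
river: ρ → (4,6,-1)
river: ρ → (-1,6,4)
river: ρ → (4,2,-3)
closes: descent 0, river 10
min |a| on river = 1

1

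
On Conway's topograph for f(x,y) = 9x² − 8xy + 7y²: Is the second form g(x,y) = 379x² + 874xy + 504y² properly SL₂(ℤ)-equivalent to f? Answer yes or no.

D₁ = -188, D₂ = -188
f: flip: (9,-8,7)→(7,8,9)
f: translate: b→-6 (≡8 mod 14), so (7,8,9)→(7,-6,8)
f: reduced (well bottom): (7,-6,8) with a≤c, −a<b≤a
g: translate: b→116 (≡874 mod 758), so (379,874,504)→(379,116,9)
g: flip: (379,116,9)→(9,-116,379)
g: translate: b→-8 (≡-116 mod 18), so (9,-116,379)→(9,-8,7)
g: flip: (9,-8,7)→(7,8,9)
g: translate: b→-6 (≡8 mod 14), so (7,8,9)→(7,-6,8)
g: reduced (well bottom): (7,-6,8) with a≤c, −a<b≤a
reduced forms (7, -6, 8) vs (7, -6, 8) ⇒ equivalent

yes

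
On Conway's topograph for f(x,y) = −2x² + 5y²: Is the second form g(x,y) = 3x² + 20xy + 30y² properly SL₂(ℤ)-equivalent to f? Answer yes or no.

D₁ = 40, D₂ = 40
river cycle of f (length 6): (-2, 4, 3), (3, 2, -3), (-3, 4, 2), (2, 4, -3), (-3, 2, 3), (3, 4, -2)
river cycle of g (length 6): (3, 2, -3), (-3, 4, 2), (2, 4, -3), (-3, 2, 3), (3, 4, -2), (-2, 4, 3)
cycles coincide ⇒ equivalent

yes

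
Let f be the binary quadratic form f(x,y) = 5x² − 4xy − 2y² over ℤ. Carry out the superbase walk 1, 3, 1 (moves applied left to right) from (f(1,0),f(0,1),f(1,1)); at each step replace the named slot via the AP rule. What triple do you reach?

start (5,-2,-1) = (f(1,0),f(0,1),f(1,1))
replace slot 1: 2·((-2)+(-1)) − 5 = -11 → (-11,-2,-1)
replace slot 3: 2·((-11)+(-2)) − (-1) = -25 → (-11,-2,-25)
replace slot 1: 2·((-2)+(-25)) − (-11) = -43 → (-43,-2,-25)

-43,-2,-25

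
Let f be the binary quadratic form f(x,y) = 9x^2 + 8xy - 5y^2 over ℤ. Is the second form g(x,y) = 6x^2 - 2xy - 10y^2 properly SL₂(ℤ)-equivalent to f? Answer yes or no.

D₁ = 244, D₂ = 244
river cycle of f (length 22): (-5, 12, 5), (5, 8, -9), (-9, 10, 4), (4, 14, -3), (-3, 10, 12), (12, 14, -1), (-1, 14, 12), (12, 10, -3), (-3, 14, 4), (4, 10, -9), … (12 more)
river cycle of g (length 6): (6, 10, -6), (-6, 14, 2), (2, 14, -6), (-6, 10, 6), (6, 14, -2), (-2, 14, 6)
cycles differ ⇒ inequivalent

no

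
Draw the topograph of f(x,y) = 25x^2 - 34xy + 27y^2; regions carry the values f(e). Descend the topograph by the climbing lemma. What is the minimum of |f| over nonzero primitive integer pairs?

translate: b→16 (≡-34 mod 50), so (25,-34,27)→(25,16,18)
flip: (25,16,18)→(18,-16,25)
reduced (well bottom): (18,-16,25) with a≤c, −a<b≤a
well minimum = a = 18

18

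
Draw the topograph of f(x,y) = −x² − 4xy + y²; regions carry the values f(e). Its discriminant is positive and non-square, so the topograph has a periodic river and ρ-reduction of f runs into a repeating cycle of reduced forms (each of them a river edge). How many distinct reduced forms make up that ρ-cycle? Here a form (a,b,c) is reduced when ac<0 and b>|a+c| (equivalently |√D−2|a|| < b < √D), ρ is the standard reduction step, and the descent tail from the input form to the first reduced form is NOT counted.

D = 20, ⌊√D⌋ = 4
descent: ρ → (1,4,-1)  [lands on river]
river: ρ → (-1,4,1)
ρ-cycle length = 2 (tail of 1 descent step not counted)

2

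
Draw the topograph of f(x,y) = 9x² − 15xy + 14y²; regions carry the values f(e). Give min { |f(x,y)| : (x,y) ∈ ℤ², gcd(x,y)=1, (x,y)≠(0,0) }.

translate: b→3 (≡-15 mod 18), so (9,-15,14)→(9,3,8)
flip: (9,3,8)→(8,-3,9)
reduced (well bottom): (8,-3,9) with a≤c, −a<b≤a
well minimum = a = 8

8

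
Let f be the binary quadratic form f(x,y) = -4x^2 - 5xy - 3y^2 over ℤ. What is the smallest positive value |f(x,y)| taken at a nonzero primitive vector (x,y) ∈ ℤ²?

translate: b→-3 (≡5 mod 8), so (4,5,3)→(4,-3,2)
flip: (4,-3,2)→(2,3,4)
translate: b→-1 (≡3 mod 4), so (2,3,4)→(2,-1,3)
reduced (well bottom): (2,-1,3) with a≤c, −a<b≤a
well minimum |f| = |-2| = 2 (negative-definite)

2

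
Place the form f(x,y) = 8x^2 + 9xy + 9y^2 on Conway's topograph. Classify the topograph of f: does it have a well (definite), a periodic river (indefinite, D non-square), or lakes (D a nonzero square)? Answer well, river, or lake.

D = b²−4ac = 9² − 4·8·9 = -207
D < 0 ⇒ definite ⇒ every region one sign ⇒ single well

well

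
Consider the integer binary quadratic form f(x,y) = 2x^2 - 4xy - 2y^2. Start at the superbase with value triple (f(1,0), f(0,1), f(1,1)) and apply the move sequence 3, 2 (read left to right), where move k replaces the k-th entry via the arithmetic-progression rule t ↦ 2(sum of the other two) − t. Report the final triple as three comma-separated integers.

start (2,-2,-4) = (f(1,0),f(0,1),f(1,1))
replace slot 3: 2·(2+(-2)) − (-4) = 4 → (2,-2,4)
replace slot 2: 2·(2+4) − (-2) = 14 → (2,14,4)

2,14,4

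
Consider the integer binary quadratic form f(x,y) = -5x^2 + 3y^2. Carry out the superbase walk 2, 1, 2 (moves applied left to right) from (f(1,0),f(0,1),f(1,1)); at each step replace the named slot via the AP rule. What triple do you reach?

start (-5,3,-2) = (f(1,0),f(0,1),f(1,1))
replace slot 2: 2·((-5)+(-2)) − 3 = -17 → (-5,-17,-2)
replace slot 1: 2·((-17)+(-2)) − (-5) = -33 → (-33,-17,-2)
replace slot 2: 2·((-33)+(-2)) − (-17) = -53 → (-33,-53,-2)

-33,-53,-2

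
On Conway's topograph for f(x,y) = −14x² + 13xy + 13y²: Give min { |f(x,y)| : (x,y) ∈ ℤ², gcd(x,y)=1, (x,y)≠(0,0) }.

river: ρ → (13,13,-14)
river: ρ → (-14,15,12)
river: ρ → (12,9,-17)
river: ρ → (-17,25,4)
river: ρ → (4,23,-23)
river: ρ → (-23,23,4)
river: ρ → (4,25,-17)
river: ρ → (-17,9,12)
river: ρ → (12,15,-14)
river: ρ → (-14,13,13)
closes: descent 0, river 10
min |a| on river = 4

4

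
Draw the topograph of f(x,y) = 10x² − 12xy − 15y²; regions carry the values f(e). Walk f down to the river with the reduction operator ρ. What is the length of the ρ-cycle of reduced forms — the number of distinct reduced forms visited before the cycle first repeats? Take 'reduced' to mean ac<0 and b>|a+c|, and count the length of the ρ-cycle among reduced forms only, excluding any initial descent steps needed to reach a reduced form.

D = 744, ⌊√D⌋ = 27
descent: ρ → (-15,12,10)  [lands on river]
river: ρ → (10,8,-17)
river: ρ → (-17,26,1)
river: ρ → (1,26,-17)
river: ρ → (-17,8,10)
river: ρ → (10,12,-15)
river: ρ → (-15,18,7)
river: ρ → (7,24,-6)
river: ρ → (-6,24,7)
river: ρ → (7,18,-15)
ρ-cycle length = 10 (tail of 1 descent step not counted)

10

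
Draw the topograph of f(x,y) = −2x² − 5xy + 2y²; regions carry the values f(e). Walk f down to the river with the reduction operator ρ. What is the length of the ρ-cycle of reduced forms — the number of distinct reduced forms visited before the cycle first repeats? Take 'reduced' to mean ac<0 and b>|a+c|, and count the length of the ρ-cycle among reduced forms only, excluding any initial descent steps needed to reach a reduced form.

D = 41, ⌊√D⌋ = 6
descent: ρ → (2,5,-2)  [lands on river]
river: ρ → (-2,3,4)
river: ρ → (4,5,-1)
river: ρ → (-1,5,4)
river: ρ → (4,3,-2)
river: ρ → (-2,5,2)
river: ρ → (2,3,-4)
river: ρ → (-4,5,1)
river: ρ → (1,5,-4)
river: ρ → (-4,3,2)
ρ-cycle length = 10 (tail of 1 descent step not counted)

10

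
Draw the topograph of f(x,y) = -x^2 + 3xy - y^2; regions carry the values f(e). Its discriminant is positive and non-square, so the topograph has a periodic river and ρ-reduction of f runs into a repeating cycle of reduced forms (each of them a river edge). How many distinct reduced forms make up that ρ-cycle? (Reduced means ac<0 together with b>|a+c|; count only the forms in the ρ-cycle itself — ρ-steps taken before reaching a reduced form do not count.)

D = 5, ⌊√D⌋ = 2
descent: ρ → (-1,1,1)  [lands on river]
river: ρ → (1,1,-1)
ρ-cycle length = 2 (tail of 1 descent step not counted)

2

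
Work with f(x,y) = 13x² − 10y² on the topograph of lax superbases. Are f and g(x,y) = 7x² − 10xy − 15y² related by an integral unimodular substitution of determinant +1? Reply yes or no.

D₁ = 520, D₂ = 520
river cycle of f (length 6): (-10, 20, 3), (3, 22, -3), (-3, 20, 10), (10, 20, -3), (-3, 22, 3), (3, 20, -10)
river cycle of g (length 10): (-15, 10, 7), (7, 18, -7), (-7, 10, 15), (15, 20, -2), (-2, 20, 15), (15, 10, -7), (-7, 18, 7), (7, 10, -15), (-15, 20, 2), (2, 20, -15)
cycles differ ⇒ inequivalent

no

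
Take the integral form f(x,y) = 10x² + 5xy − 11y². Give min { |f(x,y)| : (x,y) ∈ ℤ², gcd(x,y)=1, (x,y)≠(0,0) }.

river: ρ → (-11,17,4)
river: ρ → (4,15,-15)
river: ρ → (-15,15,4)
river: ρ → (4,17,-11)
river: ρ → (-11,5,10)
river: ρ → (10,15,-6)
river: ρ → (-6,21,1)
river: ρ → (1,21,-6)
river: ρ → (-6,15,10)
river: ρ → (10,5,-11)
closes: descent 0, river 10
min |a| on river = 1

1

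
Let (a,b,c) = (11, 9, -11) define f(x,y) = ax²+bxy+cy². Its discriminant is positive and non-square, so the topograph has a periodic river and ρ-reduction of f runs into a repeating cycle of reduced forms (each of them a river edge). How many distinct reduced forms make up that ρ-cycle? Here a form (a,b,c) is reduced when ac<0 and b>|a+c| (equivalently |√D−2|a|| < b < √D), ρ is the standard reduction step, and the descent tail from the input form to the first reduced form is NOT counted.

D = 565, ⌊√D⌋ = 23
river: ρ → (-11,13,9)
river: ρ → (9,23,-1)
river: ρ → (-1,23,9)
river: ρ → (9,13,-11)
river: ρ → (-11,9,11)
river: ρ → (11,13,-9)
river: ρ → (-9,23,1)
river: ρ → (1,23,-9)
river: ρ → (-9,13,11)
river: ρ → (11,9,-11)
ρ-cycle length = 10 (tail of 0 descent steps not counted)

10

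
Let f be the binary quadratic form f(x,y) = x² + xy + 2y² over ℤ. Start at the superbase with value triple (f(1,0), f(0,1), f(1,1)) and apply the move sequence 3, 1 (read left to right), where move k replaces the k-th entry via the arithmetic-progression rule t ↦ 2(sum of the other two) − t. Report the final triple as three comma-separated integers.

start (1,2,4) = (f(1,0),f(0,1),f(1,1))
replace slot 3: 2·(1+2) − 4 = 2 → (1,2,2)
replace slot 1: 2·(2+2) − 1 = 7 → (7,2,2)

7,2,2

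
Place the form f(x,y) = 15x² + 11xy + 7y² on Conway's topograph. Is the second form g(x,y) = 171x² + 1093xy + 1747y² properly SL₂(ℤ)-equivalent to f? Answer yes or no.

D₁ = -299, D₂ = -299
f: flip: (15,11,7)→(7,-11,15)
f: translate: b→3 (≡-11 mod 14), so (7,-11,15)→(7,3,11)
f: reduced (well bottom): (7,3,11) with a≤c, −a<b≤a
g: translate: b→67 (≡1093 mod 342), so (171,1093,1747)→(171,67,7)
g: flip: (171,67,7)→(7,-67,171)
g: translate: b→3 (≡-67 mod 14), so (7,-67,171)→(7,3,11)
g: reduced (well bottom): (7,3,11) with a≤c, −a<b≤a
reduced forms (7, 3, 11) vs (7, 3, 11) ⇒ equivalent

yes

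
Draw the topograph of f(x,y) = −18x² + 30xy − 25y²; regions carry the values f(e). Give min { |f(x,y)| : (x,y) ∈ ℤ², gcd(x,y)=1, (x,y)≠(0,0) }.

translate: b→6 (≡-30 mod 36), so (18,-30,25)→(18,6,13)
flip: (18,6,13)→(13,-6,18)
reduced (well bottom): (13,-6,18) with a≤c, −a<b≤a
well minimum |f| = |-13| = 13 (negative-definite)

13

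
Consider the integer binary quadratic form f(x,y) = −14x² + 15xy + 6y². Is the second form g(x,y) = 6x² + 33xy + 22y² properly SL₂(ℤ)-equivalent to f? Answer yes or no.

D₁ = 561, D₂ = 561
river cycle of f (length 16): (6, 21, -5), (-5, 19, 10), (10, 21, -3), (-3, 21, 10), (10, 19, -5), (-5, 21, 6), (6, 15, -14), (-14, 13, 7), (7, 15, -12), (-12, 9, 10), … (6 more)
river cycle of g (length 16): (-5, 19, 10), (10, 21, -3), (-3, 21, 10), (10, 19, -5), (-5, 21, 6), (6, 15, -14), (-14, 13, 7), (7, 15, -12), (-12, 9, 10), (10, 11, -11), … (6 more)
cycles coincide ⇒ equivalent

yes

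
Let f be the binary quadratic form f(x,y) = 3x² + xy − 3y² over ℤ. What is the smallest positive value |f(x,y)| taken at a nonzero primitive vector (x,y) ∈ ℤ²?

river: ρ → (-3,5,1)
river: ρ → (1,5,-3)
river: ρ → (-3,1,3)
river: ρ → (3,5,-1)
river: ρ → (-1,5,3)
river: ρ → (3,1,-3)
closes: descent 0, river 6
min |a| on river = 1

1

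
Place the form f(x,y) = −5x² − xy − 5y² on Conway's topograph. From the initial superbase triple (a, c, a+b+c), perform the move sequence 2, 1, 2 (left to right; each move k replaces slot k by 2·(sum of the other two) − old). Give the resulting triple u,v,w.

start (-5,-5,-11) = (f(1,0),f(0,1),f(1,1))
replace slot 2: 2·((-5)+(-11)) − (-5) = -27 → (-5,-27,-11)
replace slot 1: 2·((-27)+(-11)) − (-5) = -71 → (-71,-27,-11)
replace slot 2: 2·((-71)+(-11)) − (-27) = -137 → (-71,-137,-11)

-71,-137,-11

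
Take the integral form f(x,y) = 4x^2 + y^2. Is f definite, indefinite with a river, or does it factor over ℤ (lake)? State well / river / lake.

D = b²−4ac = 0² − 4·4·1 = -16
D < 0 ⇒ definite ⇒ every region one sign ⇒ single well

well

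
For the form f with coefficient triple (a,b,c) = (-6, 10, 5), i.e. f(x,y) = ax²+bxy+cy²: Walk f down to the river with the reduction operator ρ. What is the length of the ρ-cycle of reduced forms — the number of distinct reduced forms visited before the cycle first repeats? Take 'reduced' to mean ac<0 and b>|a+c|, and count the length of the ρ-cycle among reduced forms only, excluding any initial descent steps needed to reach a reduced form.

D = 220, ⌊√D⌋ = 14
river: ρ → (5,10,-6)
river: ρ → (-6,14,1)
river: ρ → (1,14,-6)
river: ρ → (-6,10,5)
ρ-cycle length = 4 (tail of 0 descent steps not counted)

4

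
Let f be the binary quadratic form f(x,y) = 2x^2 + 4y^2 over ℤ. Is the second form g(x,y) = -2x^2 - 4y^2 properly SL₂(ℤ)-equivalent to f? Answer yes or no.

D₁ = -32, D₂ = -32
f: reduced (well bottom): (2,0,4) with a≤c, −a<b≤a
g is negative-definite; reduce −g:
−g: reduced (well bottom): (2,0,4) with a≤c, −a<b≤a
flip sign back: reduced form of g is (-2,0,-4)
reduced forms (2, 0, 4) vs (-2, 0, -4) ⇒ inequivalent

no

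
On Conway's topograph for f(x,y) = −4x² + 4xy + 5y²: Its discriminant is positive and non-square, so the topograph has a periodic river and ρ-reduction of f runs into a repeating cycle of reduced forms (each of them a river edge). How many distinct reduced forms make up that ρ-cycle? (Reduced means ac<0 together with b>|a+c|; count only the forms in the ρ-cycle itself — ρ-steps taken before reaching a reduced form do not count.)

D = 96, ⌊√D⌋ = 9
river: ρ → (5,6,-3)
river: ρ → (-3,6,5)
river: ρ → (5,4,-4)
river: ρ → (-4,4,5)
ρ-cycle length = 4 (tail of 0 descent steps not counted)

4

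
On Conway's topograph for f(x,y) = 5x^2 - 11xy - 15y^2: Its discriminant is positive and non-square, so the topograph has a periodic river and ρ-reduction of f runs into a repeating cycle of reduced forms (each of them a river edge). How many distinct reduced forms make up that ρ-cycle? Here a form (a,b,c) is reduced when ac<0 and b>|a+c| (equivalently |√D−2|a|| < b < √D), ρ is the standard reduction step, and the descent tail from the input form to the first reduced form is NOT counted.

D = 421, ⌊√D⌋ = 20
descent: ρ → (-15,11,5)  [lands on river]
river: ρ → (5,19,-3)
river: ρ → (-3,17,11)
river: ρ → (11,5,-9)
river: ρ → (-9,13,7)
river: ρ → (7,15,-7)
river: ρ → (-7,13,9)
river: ρ → (9,5,-11)
river: ρ → (-11,17,3)
river: ρ → (3,19,-5)
river: ρ → (-5,11,15)
river: ρ → (15,19,-1)
river: ρ → (-1,19,15)
river: ρ → (15,11,-5)
river: ρ → (-5,19,3)
river: ρ → (3,17,-11)
river: ρ → (-11,5,9)
river: ρ → (9,13,-7)
river: ρ → (-7,15,7)
river: ρ → (7,13,-9)
river: ρ → (-9,5,11)
river: ρ → (11,17,-3)
river: ρ → (-3,19,5)
river: ρ → (5,11,-15)
river: ρ → (-15,19,1)
river: ρ → (1,19,-15)
ρ-cycle length = 26 (tail of 1 descent step not counted)

26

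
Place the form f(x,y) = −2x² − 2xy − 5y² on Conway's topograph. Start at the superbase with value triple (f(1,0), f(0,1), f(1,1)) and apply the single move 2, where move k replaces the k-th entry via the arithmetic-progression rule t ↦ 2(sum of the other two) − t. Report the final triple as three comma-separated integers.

start (-2,-5,-9) = (f(1,0),f(0,1),f(1,1))
replace slot 2: 2·((-2)+(-9)) − (-5) = -17 → (-2,-17,-9)

-2,-17,-9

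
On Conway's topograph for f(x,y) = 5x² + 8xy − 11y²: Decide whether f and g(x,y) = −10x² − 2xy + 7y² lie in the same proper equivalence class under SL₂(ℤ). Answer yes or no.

D₁ = 284, D₂ = 284
river cycle of f (length 8): (-11, 14, 2), (2, 14, -11), (-11, 8, 5), (5, 12, -7), (-7, 16, 1), (1, 16, -7), (-7, 12, 5), (5, 8, -11)
river cycle of g (length 8): (7, 16, -1), (-1, 16, 7), (7, 12, -5), (-5, 8, 11), (11, 14, -2), (-2, 14, 11), (11, 8, -5), (-5, 12, 7)
cycles differ ⇒ inequivalent

no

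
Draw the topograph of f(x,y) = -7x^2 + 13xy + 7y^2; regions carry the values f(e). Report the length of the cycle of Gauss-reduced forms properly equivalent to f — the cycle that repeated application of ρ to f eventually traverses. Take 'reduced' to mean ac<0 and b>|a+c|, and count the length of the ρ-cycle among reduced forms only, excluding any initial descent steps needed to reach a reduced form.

D = 365, ⌊√D⌋ = 19
river: ρ → (7,15,-5)
river: ρ → (-5,15,7)
river: ρ → (7,13,-7)
river: ρ → (-7,15,5)
river: ρ → (5,15,-7)
river: ρ → (-7,13,7)
ρ-cycle length = 6 (tail of 0 descent steps not counted)

6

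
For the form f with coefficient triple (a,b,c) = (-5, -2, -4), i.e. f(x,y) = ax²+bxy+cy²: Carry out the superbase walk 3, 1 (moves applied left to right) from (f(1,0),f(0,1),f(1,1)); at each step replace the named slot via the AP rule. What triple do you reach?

start (-5,-4,-11) = (f(1,0),f(0,1),f(1,1))
replace slot 3: 2·((-5)+(-4)) − (-11) = -7 → (-5,-4,-7)
replace slot 1: 2·((-4)+(-7)) − (-5) = -17 → (-17,-4,-7)

-17,-4,-7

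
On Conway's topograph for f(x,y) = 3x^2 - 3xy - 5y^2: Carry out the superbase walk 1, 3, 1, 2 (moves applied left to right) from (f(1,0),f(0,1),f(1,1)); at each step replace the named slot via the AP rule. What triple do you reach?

start (3,-5,-5) = (f(1,0),f(0,1),f(1,1))
replace slot 1: 2·((-5)+(-5)) − 3 = -23 → (-23,-5,-5)
replace slot 3: 2·((-23)+(-5)) − (-5) = -51 → (-23,-5,-51)
replace slot 1: 2·((-5)+(-51)) − (-23) = -89 → (-89,-5,-51)
replace slot 2: 2·((-89)+(-51)) − (-5) = -275 → (-89,-275,-51)

-89,-275,-51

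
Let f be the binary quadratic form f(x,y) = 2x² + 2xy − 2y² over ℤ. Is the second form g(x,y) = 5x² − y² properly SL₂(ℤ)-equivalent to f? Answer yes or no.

D₁ = 20, D₂ = 20
river cycle of f (length 2): (-2, 2, 2), (2, 2, -2)
river cycle of g (length 2): (-1, 4, 1), (1, 4, -1)
cycles differ ⇒ inequivalent

no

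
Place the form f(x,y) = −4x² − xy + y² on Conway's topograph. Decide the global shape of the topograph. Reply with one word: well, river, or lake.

D = b²−4ac = (-1)² − 4·(-4)·1 = 17
D > 0 non-square ⇒ indefinite ⇒ periodic river

river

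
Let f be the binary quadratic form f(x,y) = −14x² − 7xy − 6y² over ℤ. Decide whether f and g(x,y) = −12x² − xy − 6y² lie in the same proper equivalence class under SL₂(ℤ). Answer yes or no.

D₁ = -287, D₂ = -287
f is negative-definite; reduce −f:
−f: flip: (14,7,6)→(6,-7,14)
−f: translate: b→5 (≡-7 mod 12), so (6,-7,14)→(6,5,13)
−f: reduced (well bottom): (6,5,13) with a≤c, −a<b≤a
flip sign back: reduced form of f is (-6,-5,-13)
g is negative-definite; reduce −g:
−g: flip: (12,1,6)→(6,-1,12)
−g: reduced (well bottom): (6,-1,12) with a≤c, −a<b≤a
flip sign back: reduced form of g is (-6,1,-12)
reduced forms (-6, -5, -13) vs (-6, 1, -12) ⇒ inequivalent

no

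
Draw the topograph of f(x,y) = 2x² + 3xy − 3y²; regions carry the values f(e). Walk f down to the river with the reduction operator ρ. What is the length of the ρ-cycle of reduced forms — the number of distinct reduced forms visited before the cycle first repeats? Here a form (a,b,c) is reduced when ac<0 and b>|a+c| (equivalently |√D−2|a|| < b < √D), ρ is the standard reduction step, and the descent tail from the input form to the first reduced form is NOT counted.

D = 33, ⌊√D⌋ = 5
river: ρ → (-3,3,2)
river: ρ → (2,5,-1)
river: ρ → (-1,5,2)
river: ρ → (2,3,-3)
ρ-cycle length = 4 (tail of 0 descent steps not counted)

4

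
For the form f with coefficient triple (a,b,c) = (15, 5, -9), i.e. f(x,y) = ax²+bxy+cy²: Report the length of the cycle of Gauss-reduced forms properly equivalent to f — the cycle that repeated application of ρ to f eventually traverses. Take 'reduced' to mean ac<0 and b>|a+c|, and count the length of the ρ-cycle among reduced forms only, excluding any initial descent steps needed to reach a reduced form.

D = 565, ⌊√D⌋ = 23
descent: ρ → (-9,13,11)  [lands on river]
river: ρ → (11,9,-11)
river: ρ → (-11,13,9)
river: ρ → (9,23,-1)
river: ρ → (-1,23,9)
river: ρ → (9,13,-11)
river: ρ → (-11,9,11)
river: ρ → (11,13,-9)
river: ρ → (-9,23,1)
river: ρ → (1,23,-9)
ρ-cycle length = 10 (tail of 1 descent step not counted)

10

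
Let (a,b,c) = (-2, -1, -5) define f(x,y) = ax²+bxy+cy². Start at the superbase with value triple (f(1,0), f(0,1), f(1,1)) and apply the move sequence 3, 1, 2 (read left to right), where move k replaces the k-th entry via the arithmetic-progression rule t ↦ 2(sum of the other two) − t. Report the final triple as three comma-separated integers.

start (-2,-5,-8) = (f(1,0),f(0,1),f(1,1))
replace slot 3: 2·((-2)+(-5)) − (-8) = -6 → (-2,-5,-6)
replace slot 1: 2·((-5)+(-6)) − (-2) = -20 → (-20,-5,-6)
replace slot 2: 2·((-20)+(-6)) − (-5) = -47 → (-20,-47,-6)

-20,-47,-6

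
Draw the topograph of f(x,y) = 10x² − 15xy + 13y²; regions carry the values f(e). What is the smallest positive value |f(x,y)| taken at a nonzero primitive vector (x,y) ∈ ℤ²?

translate: b→5 (≡-15 mod 20), so (10,-15,13)→(10,5,8)
flip: (10,5,8)→(8,-5,10)
reduced (well bottom): (8,-5,10) with a≤c, −a<b≤a
well minimum = a = 8

8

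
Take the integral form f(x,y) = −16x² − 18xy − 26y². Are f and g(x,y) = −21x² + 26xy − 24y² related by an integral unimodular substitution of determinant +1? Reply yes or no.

D₁ = -1340, D₂ = -1340
f is negative-definite; reduce −f:
−f: translate: b→-14 (≡18 mod 32), so (16,18,26)→(16,-14,24)
−f: reduced (well bottom): (16,-14,24) with a≤c, −a<b≤a
flip sign back: reduced form of f is (-16,14,-24)
g is negative-definite; reduce −g:
−g: translate: b→16 (≡-26 mod 42), so (21,-26,24)→(21,16,19)
−g: flip: (21,16,19)→(19,-16,21)
−g: reduced (well bottom): (19,-16,21) with a≤c, −a<b≤a
flip sign back: reduced form of g is (-19,16,-21)
reduced forms (-16, 14, -24) vs (-19, 16, -21) ⇒ inequivalent

no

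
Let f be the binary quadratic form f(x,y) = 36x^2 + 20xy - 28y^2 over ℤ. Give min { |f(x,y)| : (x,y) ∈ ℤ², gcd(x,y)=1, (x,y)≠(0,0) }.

river: ρ → (-28,36,28)
river: ρ → (28,20,-36)
river: ρ → (-36,52,12)
river: ρ → (12,44,-52)
river: ρ → (-52,60,4)
river: ρ → (4,60,-52)
river: ρ → (-52,44,12)
river: ρ → (12,52,-36)
river: ρ → (-36,20,28)
river: ρ → (28,36,-28)
river: ρ → (-28,20,36)
river: ρ → (36,52,-12)
river: ρ → (-12,44,52)
river: ρ → (52,60,-4)
river: ρ → (-4,60,52)
river: ρ → (52,44,-12)
river: ρ → (-12,52,36)
river: ρ → (36,20,-28)
closes: descent 0, river 18
min |a| on river = 4

4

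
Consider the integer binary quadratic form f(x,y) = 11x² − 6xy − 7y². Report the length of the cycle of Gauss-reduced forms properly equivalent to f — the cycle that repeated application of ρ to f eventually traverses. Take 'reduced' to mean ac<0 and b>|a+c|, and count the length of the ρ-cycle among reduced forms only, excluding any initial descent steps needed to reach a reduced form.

D = 344, ⌊√D⌋ = 18
descent: ρ → (-7,6,11)  [lands on river]
river: ρ → (11,16,-2)
river: ρ → (-2,16,11)
river: ρ → (11,6,-7)
river: ρ → (-7,8,10)
river: ρ → (10,12,-5)
river: ρ → (-5,18,1)
river: ρ → (1,18,-5)
river: ρ → (-5,12,10)
river: ρ → (10,8,-7)
ρ-cycle length = 10 (tail of 1 descent step not counted)

10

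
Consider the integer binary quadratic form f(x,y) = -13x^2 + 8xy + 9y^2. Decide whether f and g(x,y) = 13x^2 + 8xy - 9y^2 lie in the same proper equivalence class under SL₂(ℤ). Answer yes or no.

D₁ = 532, D₂ = 532
river cycle of f (length 16): (9, 10, -12), (-12, 14, 7), (7, 14, -12), (-12, 10, 9), (9, 8, -13), (-13, 18, 4), (4, 22, -3), (-3, 20, 11), (11, 2, -12), (-12, 22, 1), … (6 more)
river cycle of g (length 16): (-9, 10, 12), (12, 14, -7), (-7, 14, 12), (12, 10, -9), (-9, 8, 13), (13, 18, -4), (-4, 22, 3), (3, 20, -11), (-11, 2, 12), (12, 22, -1), … (6 more)
cycles differ ⇒ inequivalent

no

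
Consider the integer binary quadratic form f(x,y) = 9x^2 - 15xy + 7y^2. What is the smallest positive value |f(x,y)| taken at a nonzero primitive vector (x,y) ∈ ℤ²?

translate: b→3 (≡-15 mod 18), so (9,-15,7)→(9,3,1)
flip: (9,3,1)→(1,-3,9)
translate: b→1 (≡-3 mod 2), so (1,-3,9)→(1,1,7)
reduced (well bottom): (1,1,7) with a≤c, −a<b≤a
well minimum = a = 1

1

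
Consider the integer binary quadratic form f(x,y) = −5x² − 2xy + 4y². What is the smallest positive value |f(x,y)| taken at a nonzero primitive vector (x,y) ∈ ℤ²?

descent: ρ → (4,2,-5)  [lands on river]
river: ρ → (-5,8,1)
river: ρ → (1,8,-5)
river: ρ → (-5,2,4)
river: ρ → (4,6,-3)
river: ρ → (-3,6,4)
closes: descent 1, river 6
min |a| on river = 1

1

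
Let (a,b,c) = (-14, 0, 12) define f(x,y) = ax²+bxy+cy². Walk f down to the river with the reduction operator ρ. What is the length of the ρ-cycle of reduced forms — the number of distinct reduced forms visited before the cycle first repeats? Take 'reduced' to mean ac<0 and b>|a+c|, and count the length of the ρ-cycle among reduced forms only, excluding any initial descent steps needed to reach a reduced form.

D = 672, ⌊√D⌋ = 25
descent: ρ → (12,24,-2)  [lands on river]
river: ρ → (-2,24,12)
ρ-cycle length = 2 (tail of 1 descent step not counted)

2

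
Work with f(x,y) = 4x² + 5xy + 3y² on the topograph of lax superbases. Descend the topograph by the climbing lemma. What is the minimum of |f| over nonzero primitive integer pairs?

translate: b→-3 (≡5 mod 8), so (4,5,3)→(4,-3,2)
flip: (4,-3,2)→(2,3,4)
translate: b→-1 (≡3 mod 4), so (2,3,4)→(2,-1,3)
reduced (well bottom): (2,-1,3) with a≤c, −a<b≤a
well minimum = a = 2

2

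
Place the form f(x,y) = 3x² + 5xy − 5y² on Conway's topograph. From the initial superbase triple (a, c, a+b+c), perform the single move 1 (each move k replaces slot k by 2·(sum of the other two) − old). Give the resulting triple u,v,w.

start (3,-5,3) = (f(1,0),f(0,1),f(1,1))
replace slot 1: 2·((-5)+3) − 3 = -7 → (-7,-5,3)

-7,-5,3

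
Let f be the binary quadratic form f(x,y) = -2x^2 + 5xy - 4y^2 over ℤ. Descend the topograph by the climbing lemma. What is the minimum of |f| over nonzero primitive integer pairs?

translate: b→-1 (≡-5 mod 4), so (2,-5,4)→(2,-1,1)
flip: (2,-1,1)→(1,1,2)
reduced (well bottom): (1,1,2) with a≤c, −a<b≤a
well minimum |f| = |-1| = 1 (negative-definite)

1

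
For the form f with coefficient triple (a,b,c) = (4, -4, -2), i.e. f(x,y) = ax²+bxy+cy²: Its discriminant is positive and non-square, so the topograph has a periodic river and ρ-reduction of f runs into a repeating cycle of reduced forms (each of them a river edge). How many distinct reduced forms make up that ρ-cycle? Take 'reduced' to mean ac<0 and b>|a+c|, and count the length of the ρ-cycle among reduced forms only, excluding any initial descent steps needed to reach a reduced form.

D = 48, ⌊√D⌋ = 6
descent: ρ → (-2,4,4)  [lands on river]
river: ρ → (4,4,-2)
ρ-cycle length = 2 (tail of 1 descent step not counted)

2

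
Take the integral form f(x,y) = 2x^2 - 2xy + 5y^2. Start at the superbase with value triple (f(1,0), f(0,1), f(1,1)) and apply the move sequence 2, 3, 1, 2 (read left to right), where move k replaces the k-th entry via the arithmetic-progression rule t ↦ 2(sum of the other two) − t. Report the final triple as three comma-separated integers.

start (2,5,5) = (f(1,0),f(0,1),f(1,1))
replace slot 2: 2·(2+5) − 5 = 9 → (2,9,5)
replace slot 3: 2·(2+9) − 5 = 17 → (2,9,17)
replace slot 1: 2·(9+17) − 2 = 50 → (50,9,17)
replace slot 2: 2·(50+17) − 9 = 125 → (50,125,17)

50,125,17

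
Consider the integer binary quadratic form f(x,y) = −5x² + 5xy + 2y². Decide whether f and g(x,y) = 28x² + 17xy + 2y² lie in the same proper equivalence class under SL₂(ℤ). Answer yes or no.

D₁ = 65, D₂ = 65
river cycle of f (length 6): (2, 7, -2), (-2, 5, 5), (5, 5, -2), (-2, 7, 2), (2, 5, -5), (-5, 5, 2)
river cycle of g (length 6): (2, 7, -2), (-2, 5, 5), (5, 5, -2), (-2, 7, 2), (2, 5, -5), (-5, 5, 2)
cycles coincide ⇒ equivalent

yes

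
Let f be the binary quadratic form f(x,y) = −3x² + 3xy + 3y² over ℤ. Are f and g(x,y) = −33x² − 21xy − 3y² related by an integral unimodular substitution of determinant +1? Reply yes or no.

D₁ = 45, D₂ = 45
river cycle of f (length 2): (3, 3, -3), (-3, 3, 3)
river cycle of g (length 2): (-3, 3, 3), (3, 3, -3)
cycles coincide ⇒ equivalent

yes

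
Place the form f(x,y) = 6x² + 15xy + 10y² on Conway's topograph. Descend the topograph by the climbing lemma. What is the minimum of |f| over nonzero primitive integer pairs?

translate: b→3 (≡15 mod 12), so (6,15,10)→(6,3,1)
flip: (6,3,1)→(1,-3,6)
translate: b→1 (≡-3 mod 2), so (1,-3,6)→(1,1,4)
reduced (well bottom): (1,1,4) with a≤c, −a<b≤a
well minimum = a = 1

1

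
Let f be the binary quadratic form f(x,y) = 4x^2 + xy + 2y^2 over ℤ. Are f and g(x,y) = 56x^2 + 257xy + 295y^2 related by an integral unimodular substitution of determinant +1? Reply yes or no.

D₁ = -31, D₂ = -31
f: flip: (4,1,2)→(2,-1,4)
f: reduced (well bottom): (2,-1,4) with a≤c, −a<b≤a
g: translate: b→33 (≡257 mod 112), so (56,257,295)→(56,33,5)
g: flip: (56,33,5)→(5,-33,56)
g: translate: b→-3 (≡-33 mod 10), so (5,-33,56)→(5,-3,2)
g: flip: (5,-3,2)→(2,3,5)
g: translate: b→-1 (≡3 mod 4), so (2,3,5)→(2,-1,4)
g: reduced (well bottom): (2,-1,4) with a≤c, −a<b≤a
reduced forms (2, -1, 4) vs (2, -1, 4) ⇒ equivalent

yes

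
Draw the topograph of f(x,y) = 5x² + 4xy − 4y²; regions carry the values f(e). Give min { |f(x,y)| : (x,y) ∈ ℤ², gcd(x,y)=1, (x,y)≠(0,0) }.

river: ρ → (-4,4,5)
river: ρ → (5,6,-3)
river: ρ → (-3,6,5)
river: ρ → (5,4,-4)
closes: descent 0, river 4
min |a| on river = 3

3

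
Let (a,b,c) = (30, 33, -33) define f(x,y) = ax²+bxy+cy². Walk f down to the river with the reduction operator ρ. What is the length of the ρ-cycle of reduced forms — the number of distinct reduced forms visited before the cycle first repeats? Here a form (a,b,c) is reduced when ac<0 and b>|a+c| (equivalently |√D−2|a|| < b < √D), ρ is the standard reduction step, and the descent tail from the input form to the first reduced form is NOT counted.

D = 5049, ⌊√D⌋ = 71
river: ρ → (-33,33,30)
river: ρ → (30,27,-36)
river: ρ → (-36,45,21)
river: ρ → (21,39,-42)
river: ρ → (-42,45,18)
river: ρ → (18,63,-15)
river: ρ → (-15,57,30)
river: ρ → (30,63,-9)
river: ρ → (-9,63,30)
river: ρ → (30,57,-15)
river: ρ → (-15,63,18)
river: ρ → (18,45,-42)
river: ρ → (-42,39,21)
river: ρ → (21,45,-36)
river: ρ → (-36,27,30)
river: ρ → (30,33,-33)
ρ-cycle length = 16 (tail of 0 descent steps not counted)

16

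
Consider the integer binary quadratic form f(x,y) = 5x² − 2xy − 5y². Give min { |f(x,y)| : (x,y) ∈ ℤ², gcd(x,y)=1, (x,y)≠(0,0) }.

descent: ρ → (-5,2,5)  [lands on river]
river: ρ → (5,8,-2)
river: ρ → (-2,8,5)
river: ρ → (5,2,-5)
river: ρ → (-5,8,2)
river: ρ → (2,8,-5)
closes: descent 1, river 6
min |a| on river = 2

2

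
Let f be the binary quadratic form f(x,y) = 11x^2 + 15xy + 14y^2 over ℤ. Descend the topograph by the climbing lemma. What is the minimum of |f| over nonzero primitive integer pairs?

translate: b→-7 (≡15 mod 22), so (11,15,14)→(11,-7,10)
flip: (11,-7,10)→(10,7,11)
reduced (well bottom): (10,7,11) with a≤c, −a<b≤a
well minimum = a = 10

10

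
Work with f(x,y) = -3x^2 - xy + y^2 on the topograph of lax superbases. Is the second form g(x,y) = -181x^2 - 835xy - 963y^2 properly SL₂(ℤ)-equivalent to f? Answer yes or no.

D₁ = 13, D₂ = 13
river cycle of f (length 2): (1, 3, -1), (-1, 3, 1)
river cycle of g (length 2): (-1, 3, 1), (1, 3, -1)
cycles coincide ⇒ equivalent

yes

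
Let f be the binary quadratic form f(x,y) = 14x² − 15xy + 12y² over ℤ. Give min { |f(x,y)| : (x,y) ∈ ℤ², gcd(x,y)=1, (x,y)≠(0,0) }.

translate: b→13 (≡-15 mod 28), so (14,-15,12)→(14,13,11)
flip: (14,13,11)→(11,-13,14)
translate: b→9 (≡-13 mod 22), so (11,-13,14)→(11,9,12)
reduced (well bottom): (11,9,12) with a≤c, −a<b≤a
well minimum = a = 11

11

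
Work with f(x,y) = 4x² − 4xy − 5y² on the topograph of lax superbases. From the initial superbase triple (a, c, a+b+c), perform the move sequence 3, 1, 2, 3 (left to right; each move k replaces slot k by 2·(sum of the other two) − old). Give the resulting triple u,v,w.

start (4,-5,-5) = (f(1,0),f(0,1),f(1,1))
replace slot 3: 2·(4+(-5)) − (-5) = 3 → (4,-5,3)
replace slot 1: 2·((-5)+3) − 4 = -8 → (-8,-5,3)
replace slot 2: 2·((-8)+3) − (-5) = -5 → (-8,-5,3)
replace slot 3: 2·((-8)+(-5)) − 3 = -29 → (-8,-5,-29)

-8,-5,-29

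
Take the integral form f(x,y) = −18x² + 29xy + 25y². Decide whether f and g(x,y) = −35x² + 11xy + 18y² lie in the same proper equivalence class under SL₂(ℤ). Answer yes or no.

D₁ = 2641, D₂ = 2641
river cycle of f (length 82): (25, 21, -22), (-22, 23, 24), (24, 25, -21), (-21, 17, 28), (28, 39, -10), (-10, 41, 24), (24, 7, -27), (-27, 47, 4), (4, 49, -15), (-15, 41, 16), … (72 more)
river cycle of g (length 82): (18, 25, -28), (-28, 31, 15), (15, 29, -30), (-30, 31, 14), (14, 25, -36), (-36, 47, 3), (3, 49, -20), (-20, 31, 21), (21, 11, -30), (-30, 49, 2), … (72 more)
cycles differ ⇒ inequivalent

no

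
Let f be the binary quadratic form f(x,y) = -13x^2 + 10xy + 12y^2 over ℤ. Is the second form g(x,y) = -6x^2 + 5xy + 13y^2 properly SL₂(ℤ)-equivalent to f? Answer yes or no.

D₁ = 724, D₂ = 337
discriminants differ ⇒ not SL₂(ℤ)-equivalent

no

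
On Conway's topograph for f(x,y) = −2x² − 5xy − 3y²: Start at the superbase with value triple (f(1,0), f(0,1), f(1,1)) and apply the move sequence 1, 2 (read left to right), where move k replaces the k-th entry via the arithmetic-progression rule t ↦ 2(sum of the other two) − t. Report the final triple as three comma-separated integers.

start (-2,-3,-10) = (f(1,0),f(0,1),f(1,1))
replace slot 1: 2·((-3)+(-10)) − (-2) = -24 → (-24,-3,-10)
replace slot 2: 2·((-24)+(-10)) − (-3) = -65 → (-24,-65,-10)

-24,-65,-10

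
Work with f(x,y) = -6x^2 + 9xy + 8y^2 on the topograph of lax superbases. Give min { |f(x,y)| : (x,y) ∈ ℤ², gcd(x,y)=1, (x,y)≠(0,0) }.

river: ρ → (8,7,-7)
river: ρ → (-7,7,8)
river: ρ → (8,9,-6)
river: ρ → (-6,15,2)
river: ρ → (2,13,-13)
river: ρ → (-13,13,2)
river: ρ → (2,15,-6)
river: ρ → (-6,9,8)
closes: descent 0, river 8
min |a| on river = 2

2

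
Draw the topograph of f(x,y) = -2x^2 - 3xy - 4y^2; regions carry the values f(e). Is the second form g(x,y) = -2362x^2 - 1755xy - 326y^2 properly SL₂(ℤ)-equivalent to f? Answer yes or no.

D₁ = -23, D₂ = -23
f is negative-definite; reduce −f:
−f: translate: b→-1 (≡3 mod 4), so (2,3,4)→(2,-1,3)
−f: reduced (well bottom): (2,-1,3) with a≤c, −a<b≤a
flip sign back: reduced form of f is (-2,1,-3)
g is negative-definite; reduce −g:
−g: flip: (2362,1755,326)→(326,-1755,2362)
−g: translate: b→201 (≡-1755 mod 652), so (326,-1755,2362)→(326,201,31)
−g: flip: (326,201,31)→(31,-201,326)
−g: translate: b→-15 (≡-201 mod 62), so (31,-201,326)→(31,-15,2)
−g: flip: (31,-15,2)→(2,15,31)
−g: translate: b→-1 (≡15 mod 4), so (2,15,31)→(2,-1,3)
−g: reduced (well bottom): (2,-1,3) with a≤c, −a<b≤a
flip sign back: reduced form of g is (-2,1,-3)
reduced forms (-2, 1, -3) vs (-2, 1, -3) ⇒ equivalent

yes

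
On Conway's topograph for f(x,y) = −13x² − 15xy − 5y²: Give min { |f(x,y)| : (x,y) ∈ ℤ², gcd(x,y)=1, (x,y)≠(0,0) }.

translate: b→-11 (≡15 mod 26), so (13,15,5)→(13,-11,3)
flip: (13,-11,3)→(3,11,13)
translate: b→-1 (≡11 mod 6), so (3,11,13)→(3,-1,3)
flip: (3,-1,3)→(3,1,3)
reduced (well bottom): (3,1,3) with a≤c, −a<b≤a
well minimum |f| = |-3| = 3 (negative-definite)

3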